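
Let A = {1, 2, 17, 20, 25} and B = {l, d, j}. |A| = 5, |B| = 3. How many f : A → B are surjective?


n = |A| = 5, k = |B| = 3. Surjections via inclusion-exclusion:
S(n,k) = Σ(-1)^i × C(k,i) × (k-i)^n, i=0 to k
i=0: (-1)^0×C(3,0)×3^5 = 243
i=1: (-1)^1×C(3,1)×2^5 = -96
i=2: (-1)^2×C(3,2)×1^5 = 3
i=3: (-1)^3×C(3,3)×0^5 = 0
Total = 150

Number of surjections = 150


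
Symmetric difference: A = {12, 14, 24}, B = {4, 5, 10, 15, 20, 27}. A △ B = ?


A △ B = (A \ B) ∪ (B \ A) = elements in exactly one of A or B
A \ B = {12, 14, 24}
B \ A = {4, 5, 10, 15, 20, 27}
A △ B = {4, 5, 10, 12, 14, 15, 20, 24, 27}

A △ B = {4, 5, 10, 12, 14, 15, 20, 24, 27}


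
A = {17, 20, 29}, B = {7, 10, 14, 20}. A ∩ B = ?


A ∩ B = elements in both A and B
A = {17, 20, 29}
B = {7, 10, 14, 20}
A ∩ B = {20}

A ∩ B = {20}


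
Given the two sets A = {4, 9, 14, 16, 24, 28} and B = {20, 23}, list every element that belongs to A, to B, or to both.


A ∪ B = all elements in A or B (or both)
A = {4, 9, 14, 16, 24, 28}
B = {20, 23}
A ∪ B = {4, 9, 14, 16, 20, 23, 24, 28}

A ∪ B = {4, 9, 14, 16, 20, 23, 24, 28}


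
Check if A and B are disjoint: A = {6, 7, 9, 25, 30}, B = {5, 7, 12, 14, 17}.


Disjoint means A ∩ B = ∅.
A ∩ B = {7}
A ∩ B ≠ ∅, so A and B are NOT disjoint.

No, A and B are not disjoint (A ∩ B = {7})


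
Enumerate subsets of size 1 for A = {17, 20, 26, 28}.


|A| = 4, so A has C(4,1) = 4 subsets of size 1.
Enumerate by choosing 1 elements from A at a time:
{17}, {20}, {26}, {28}

1-element subsets (4 total): {17}, {20}, {26}, {28}


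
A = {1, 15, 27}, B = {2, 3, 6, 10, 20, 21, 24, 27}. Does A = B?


Two sets are equal iff they have exactly the same elements.
A = {1, 15, 27}
B = {2, 3, 6, 10, 20, 21, 24, 27}
Differences: {1, 2, 3, 6, 10, 15, 20, 21, 24}
A ≠ B

No, A ≠ B


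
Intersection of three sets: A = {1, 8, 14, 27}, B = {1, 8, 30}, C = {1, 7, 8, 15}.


A ∩ B = {1, 8}
(A ∩ B) ∩ C = {1, 8}

A ∩ B ∩ C = {1, 8}


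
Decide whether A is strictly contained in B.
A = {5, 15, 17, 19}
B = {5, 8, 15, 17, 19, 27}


A ⊂ B requires: A ⊆ B AND A ≠ B.
A ⊆ B? Yes
A = B? No
A ⊂ B: Yes (A is a proper subset of B)

Yes, A ⊂ B


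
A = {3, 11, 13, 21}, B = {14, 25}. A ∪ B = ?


A ∪ B = all elements in A or B (or both)
A = {3, 11, 13, 21}
B = {14, 25}
A ∪ B = {3, 11, 13, 14, 21, 25}

A ∪ B = {3, 11, 13, 14, 21, 25}


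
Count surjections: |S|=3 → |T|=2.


n = |S| = 3, k = |T| = 2. Surjections via inclusion-exclusion:
S(n,k) = Σ(-1)^i × C(k,i) × (k-i)^n, i=0 to k
i=0: (-1)^0×C(2,0)×2^3 = 8
i=1: (-1)^1×C(2,1)×1^3 = -2
i=2: (-1)^2×C(2,2)×0^3 = 0
Total = 6

Number of surjections = 6


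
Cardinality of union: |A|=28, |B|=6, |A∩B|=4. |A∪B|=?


|A ∪ B| = |A| + |B| - |A ∩ B|
= 28 + 6 - 4
= 30

|A ∪ B| = 30


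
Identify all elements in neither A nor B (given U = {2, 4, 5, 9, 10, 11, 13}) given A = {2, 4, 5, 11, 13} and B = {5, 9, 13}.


A = {2, 4, 5, 11, 13}
B = {5, 9, 13}
Region: in neither A nor B (given U = {2, 4, 5, 9, 10, 11, 13})
Elements: {10}

Elements in neither A nor B (given U = {2, 4, 5, 9, 10, 11, 13}): {10}


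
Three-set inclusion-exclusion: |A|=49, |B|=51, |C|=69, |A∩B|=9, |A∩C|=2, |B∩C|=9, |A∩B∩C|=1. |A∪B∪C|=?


|A∪B∪C| = |A|+|B|+|C| - |A∩B|-|A∩C|-|B∩C| + |A∩B∩C|
= 49+51+69 - 9-2-9 + 1
= 169 - 20 + 1
= 150

|A ∪ B ∪ C| = 150


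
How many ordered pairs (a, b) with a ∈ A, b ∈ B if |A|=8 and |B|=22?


|A × B| = |A| × |B|
= 8 × 22
= 176

|A × B| = 176


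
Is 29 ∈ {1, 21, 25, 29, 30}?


A = {1, 21, 25, 29, 30}
Checking if 29 is in A
29 is in A → True

29 ∈ A


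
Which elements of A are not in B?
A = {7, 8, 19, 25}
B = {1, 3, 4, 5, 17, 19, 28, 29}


A \ B = elements in A but not in B
A = {7, 8, 19, 25}
B = {1, 3, 4, 5, 17, 19, 28, 29}
Remove from A any elements in B
A \ B = {7, 8, 25}

A \ B = {7, 8, 25}


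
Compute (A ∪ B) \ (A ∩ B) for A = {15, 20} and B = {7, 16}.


A △ B = (A \ B) ∪ (B \ A) = elements in exactly one of A or B
A \ B = {15, 20}
B \ A = {7, 16}
A △ B = {7, 15, 16, 20}

A △ B = {7, 15, 16, 20}


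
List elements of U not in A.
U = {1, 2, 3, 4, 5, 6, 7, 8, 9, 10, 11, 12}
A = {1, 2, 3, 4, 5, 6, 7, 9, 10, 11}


Aᶜ = U \ A = elements in U but not in A
U = {1, 2, 3, 4, 5, 6, 7, 8, 9, 10, 11, 12}
A = {1, 2, 3, 4, 5, 6, 7, 9, 10, 11}
Aᶜ = {8, 12}

Aᶜ = {8, 12}


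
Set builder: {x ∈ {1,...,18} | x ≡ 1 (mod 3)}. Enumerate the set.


Checking each candidate:
Condition: x in {1,...,18} with x ≡ 1 (mod 3)
Result = {1, 4, 7, 10, 13, 16}

{1, 4, 7, 10, 13, 16}


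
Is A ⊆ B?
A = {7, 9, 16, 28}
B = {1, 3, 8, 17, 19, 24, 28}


A ⊆ B means every element of A is in B.
Elements in A not in B: {7, 9, 16}
So A ⊄ B.

No, A ⊄ B


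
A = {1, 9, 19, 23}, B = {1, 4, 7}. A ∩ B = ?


A ∩ B = elements in both A and B
A = {1, 9, 19, 23}
B = {1, 4, 7}
A ∩ B = {1}

A ∩ B = {1}


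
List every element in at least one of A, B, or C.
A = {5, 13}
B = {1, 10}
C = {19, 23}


A ∪ B = {1, 5, 10, 13}
(A ∪ B) ∪ C = {1, 5, 10, 13, 19, 23}

A ∪ B ∪ C = {1, 5, 10, 13, 19, 23}


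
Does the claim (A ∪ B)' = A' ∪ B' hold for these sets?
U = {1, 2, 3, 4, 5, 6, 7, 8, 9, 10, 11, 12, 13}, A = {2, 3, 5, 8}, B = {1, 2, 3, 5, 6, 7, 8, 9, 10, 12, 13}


LHS: A ∪ B = {1, 2, 3, 5, 6, 7, 8, 9, 10, 12, 13}
(A ∪ B)' = U \ (A ∪ B) = {4, 11}
A' = {1, 4, 6, 7, 9, 10, 11, 12, 13}, B' = {4, 11}
Claimed RHS: A' ∪ B' = {1, 4, 6, 7, 9, 10, 11, 12, 13}
Identity is INVALID: LHS = {4, 11} but the RHS claimed here equals {1, 4, 6, 7, 9, 10, 11, 12, 13}. The correct form is (A ∪ B)' = A' ∩ B'.

Identity is invalid: (A ∪ B)' = {4, 11} but A' ∪ B' = {1, 4, 6, 7, 9, 10, 11, 12, 13}. The correct De Morgan law is (A ∪ B)' = A' ∩ B'.


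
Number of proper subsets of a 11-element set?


Total subsets = 2^n = 2^11 = 2048
Proper subsets exclude the set itself: 2^n - 1
= 2048 - 1
= 2047

Number of proper subsets = 2047


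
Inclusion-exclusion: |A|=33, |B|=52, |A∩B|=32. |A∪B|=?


|A ∪ B| = |A| + |B| - |A ∩ B|
= 33 + 52 - 32
= 53

|A ∪ B| = 53


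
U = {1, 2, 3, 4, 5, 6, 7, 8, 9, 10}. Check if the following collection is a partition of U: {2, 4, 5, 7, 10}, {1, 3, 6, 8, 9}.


A partition requires: (1) non-empty parts, (2) pairwise disjoint, (3) union = U
Parts: {2, 4, 5, 7, 10}, {1, 3, 6, 8, 9}
Union of parts: {1, 2, 3, 4, 5, 6, 7, 8, 9, 10}
U = {1, 2, 3, 4, 5, 6, 7, 8, 9, 10}
All non-empty? True
Pairwise disjoint? True
Covers U? True

Yes, valid partition


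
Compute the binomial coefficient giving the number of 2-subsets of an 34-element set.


C(n,k) = n! / (k!(n-k)!)
C(34,2) = 34! / (2!32!)
= 561

C(34,2) = 561


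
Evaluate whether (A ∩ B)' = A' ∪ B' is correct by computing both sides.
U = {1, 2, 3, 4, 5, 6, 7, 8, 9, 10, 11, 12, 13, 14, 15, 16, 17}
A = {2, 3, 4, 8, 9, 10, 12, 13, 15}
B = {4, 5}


LHS: A ∩ B = {4}
(A ∩ B)' = U \ (A ∩ B) = {1, 2, 3, 5, 6, 7, 8, 9, 10, 11, 12, 13, 14, 15, 16, 17}
A' = {1, 5, 6, 7, 11, 14, 16, 17}, B' = {1, 2, 3, 6, 7, 8, 9, 10, 11, 12, 13, 14, 15, 16, 17}
Claimed RHS: A' ∪ B' = {1, 2, 3, 5, 6, 7, 8, 9, 10, 11, 12, 13, 14, 15, 16, 17}
Identity is VALID: LHS = RHS = {1, 2, 3, 5, 6, 7, 8, 9, 10, 11, 12, 13, 14, 15, 16, 17} ✓

Identity is valid. (A ∩ B)' = A' ∪ B' = {1, 2, 3, 5, 6, 7, 8, 9, 10, 11, 12, 13, 14, 15, 16, 17}


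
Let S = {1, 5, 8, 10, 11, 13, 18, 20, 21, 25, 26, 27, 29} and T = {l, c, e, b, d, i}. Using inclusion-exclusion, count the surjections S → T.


n = |S| = 13, k = |T| = 6. Surjections via inclusion-exclusion:
S(n,k) = Σ(-1)^i × C(k,i) × (k-i)^n, i=0 to k
i=0: (-1)^0×C(6,0)×6^13 = 13060694016
i=1: (-1)^1×C(6,1)×5^13 = -7324218750
i=2: (-1)^2×C(6,2)×4^13 = 1006632960
i=3: (-1)^3×C(6,3)×3^13 = -31886460
i=4: (-1)^4×C(6,4)×2^13 = 122880
i=5: (-1)^5×C(6,5)×1^13 = -6
i=6: (-1)^6×C(6,6)×0^13 = 0
Total = 6711344640

Number of surjections = 6711344640


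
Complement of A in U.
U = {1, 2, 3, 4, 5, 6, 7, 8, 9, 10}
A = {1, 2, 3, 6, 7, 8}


Aᶜ = U \ A = elements in U but not in A
U = {1, 2, 3, 4, 5, 6, 7, 8, 9, 10}
A = {1, 2, 3, 6, 7, 8}
Aᶜ = {4, 5, 9, 10}

Aᶜ = {4, 5, 9, 10}


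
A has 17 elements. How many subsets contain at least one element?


Total subsets = 2^n = 2^17 = 131072
Non-empty subsets exclude the empty set: 2^n - 1
= 131072 - 1
= 131071

Number of non-empty subsets = 131071


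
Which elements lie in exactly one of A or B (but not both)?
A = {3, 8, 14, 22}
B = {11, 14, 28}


A △ B = (A \ B) ∪ (B \ A) = elements in exactly one of A or B
A \ B = {3, 8, 22}
B \ A = {11, 28}
A △ B = {3, 8, 11, 22, 28}

A △ B = {3, 8, 11, 22, 28}


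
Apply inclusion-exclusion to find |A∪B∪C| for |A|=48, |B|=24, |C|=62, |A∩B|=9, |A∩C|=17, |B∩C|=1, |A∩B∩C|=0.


|A∪B∪C| = |A|+|B|+|C| - |A∩B|-|A∩C|-|B∩C| + |A∩B∩C|
= 48+24+62 - 9-17-1 + 0
= 134 - 27 + 0
= 107

|A ∪ B ∪ C| = 107


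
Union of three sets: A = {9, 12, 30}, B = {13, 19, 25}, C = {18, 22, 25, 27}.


A ∪ B = {9, 12, 13, 19, 25, 30}
(A ∪ B) ∪ C = {9, 12, 13, 18, 19, 22, 25, 27, 30}

A ∪ B ∪ C = {9, 12, 13, 18, 19, 22, 25, 27, 30}


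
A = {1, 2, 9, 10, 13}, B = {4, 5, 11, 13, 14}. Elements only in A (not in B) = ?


A = {1, 2, 9, 10, 13}
B = {4, 5, 11, 13, 14}
Region: only in A (not in B)
Elements: {1, 2, 9, 10}

Elements only in A (not in B): {1, 2, 9, 10}


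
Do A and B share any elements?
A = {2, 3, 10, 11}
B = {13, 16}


Disjoint means A ∩ B = ∅.
A ∩ B = ∅
A ∩ B = ∅, so A and B are disjoint.

No — A and B share no elements (A ∩ B = ∅), so they are disjoint


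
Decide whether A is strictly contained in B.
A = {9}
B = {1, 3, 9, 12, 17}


A ⊂ B requires: A ⊆ B AND A ≠ B.
A ⊆ B? Yes
A = B? No
A ⊂ B: Yes (A is a proper subset of B)

Yes, A ⊂ B


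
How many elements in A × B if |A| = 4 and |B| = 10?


|A × B| = |A| × |B|
= 4 × 10
= 40

|A × B| = 40


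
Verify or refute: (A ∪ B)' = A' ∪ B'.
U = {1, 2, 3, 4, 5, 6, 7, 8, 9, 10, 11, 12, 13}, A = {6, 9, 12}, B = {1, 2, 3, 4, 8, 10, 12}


LHS: A ∪ B = {1, 2, 3, 4, 6, 8, 9, 10, 12}
(A ∪ B)' = U \ (A ∪ B) = {5, 7, 11, 13}
A' = {1, 2, 3, 4, 5, 7, 8, 10, 11, 13}, B' = {5, 6, 7, 9, 11, 13}
Claimed RHS: A' ∪ B' = {1, 2, 3, 4, 5, 6, 7, 8, 9, 10, 11, 13}
Identity is INVALID: LHS = {5, 7, 11, 13} but the RHS claimed here equals {1, 2, 3, 4, 5, 6, 7, 8, 9, 10, 11, 13}. The correct form is (A ∪ B)' = A' ∩ B'.

Identity is invalid: (A ∪ B)' = {5, 7, 11, 13} but A' ∪ B' = {1, 2, 3, 4, 5, 6, 7, 8, 9, 10, 11, 13}. The correct De Morgan law is (A ∪ B)' = A' ∩ B'.


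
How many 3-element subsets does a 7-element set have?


C(n,k) = n! / (k!(n-k)!)
C(7,3) = 7! / (3!4!)
= 35

C(7,3) = 35


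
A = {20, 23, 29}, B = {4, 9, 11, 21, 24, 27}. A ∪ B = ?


A ∪ B = all elements in A or B (or both)
A = {20, 23, 29}
B = {4, 9, 11, 21, 24, 27}
A ∪ B = {4, 9, 11, 20, 21, 23, 24, 27, 29}

A ∪ B = {4, 9, 11, 20, 21, 23, 24, 27, 29}


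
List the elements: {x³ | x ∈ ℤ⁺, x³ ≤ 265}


Checking each candidate:
Condition: positive perfect cubes ≤ 265
Result = {1, 8, 27, 64, 125, 216}

{1, 8, 27, 64, 125, 216}


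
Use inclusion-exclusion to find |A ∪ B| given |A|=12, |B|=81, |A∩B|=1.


|A ∪ B| = |A| + |B| - |A ∩ B|
= 12 + 81 - 1
= 92

|A ∪ B| = 92


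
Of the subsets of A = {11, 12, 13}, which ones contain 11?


A subset of A contains 11 iff the remaining 2 elements form any subset of A \ {11}.
Count: 2^(n-1) = 2^2 = 4
Subsets containing 11: {11}, {11, 12}, {11, 13}, {11, 12, 13}

Subsets containing 11 (4 total): {11}, {11, 12}, {11, 13}, {11, 12, 13}


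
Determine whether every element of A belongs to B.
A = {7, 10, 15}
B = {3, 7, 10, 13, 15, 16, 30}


A ⊆ B means every element of A is in B.
All elements of A are in B.
So A ⊆ B.

Yes, A ⊆ B


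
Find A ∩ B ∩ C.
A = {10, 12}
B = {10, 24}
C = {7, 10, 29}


A ∩ B = {10}
(A ∩ B) ∩ C = {10}

A ∩ B ∩ C = {10}


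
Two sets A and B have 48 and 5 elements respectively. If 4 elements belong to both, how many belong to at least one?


|A ∪ B| = |A| + |B| - |A ∩ B|
= 48 + 5 - 4
= 49

|A ∪ B| = 49


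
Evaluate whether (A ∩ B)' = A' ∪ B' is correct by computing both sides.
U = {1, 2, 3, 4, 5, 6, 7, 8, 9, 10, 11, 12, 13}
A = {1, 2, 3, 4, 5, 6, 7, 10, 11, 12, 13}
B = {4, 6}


LHS: A ∩ B = {4, 6}
(A ∩ B)' = U \ (A ∩ B) = {1, 2, 3, 5, 7, 8, 9, 10, 11, 12, 13}
A' = {8, 9}, B' = {1, 2, 3, 5, 7, 8, 9, 10, 11, 12, 13}
Claimed RHS: A' ∪ B' = {1, 2, 3, 5, 7, 8, 9, 10, 11, 12, 13}
Identity is VALID: LHS = RHS = {1, 2, 3, 5, 7, 8, 9, 10, 11, 12, 13} ✓

Identity is valid. (A ∩ B)' = A' ∪ B' = {1, 2, 3, 5, 7, 8, 9, 10, 11, 12, 13}


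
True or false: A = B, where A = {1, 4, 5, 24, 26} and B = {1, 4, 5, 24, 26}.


Two sets are equal iff they have exactly the same elements.
A = {1, 4, 5, 24, 26}
B = {1, 4, 5, 24, 26}
Same elements → A = B

Yes, A = B


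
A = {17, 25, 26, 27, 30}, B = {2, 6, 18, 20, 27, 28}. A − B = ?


A \ B = elements in A but not in B
A = {17, 25, 26, 27, 30}
B = {2, 6, 18, 20, 27, 28}
Remove from A any elements in B
A \ B = {17, 25, 26, 30}

A \ B = {17, 25, 26, 30}


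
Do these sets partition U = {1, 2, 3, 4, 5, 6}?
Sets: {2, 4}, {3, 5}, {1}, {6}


A partition requires: (1) non-empty parts, (2) pairwise disjoint, (3) union = U
Parts: {2, 4}, {3, 5}, {1}, {6}
Union of parts: {1, 2, 3, 4, 5, 6}
U = {1, 2, 3, 4, 5, 6}
All non-empty? True
Pairwise disjoint? True
Covers U? True

Yes, valid partition


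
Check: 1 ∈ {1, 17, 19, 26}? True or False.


A = {1, 17, 19, 26}
Checking if 1 is in A
1 is in A → True

1 ∈ A


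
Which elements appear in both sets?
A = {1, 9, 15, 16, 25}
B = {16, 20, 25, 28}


A ∩ B = elements in both A and B
A = {1, 9, 15, 16, 25}
B = {16, 20, 25, 28}
A ∩ B = {16, 25}

A ∩ B = {16, 25}


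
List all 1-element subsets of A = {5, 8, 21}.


|A| = 3, so A has C(3,1) = 3 subsets of size 1.
Enumerate by choosing 1 elements from A at a time:
{5}, {8}, {21}

1-element subsets (3 total): {5}, {8}, {21}


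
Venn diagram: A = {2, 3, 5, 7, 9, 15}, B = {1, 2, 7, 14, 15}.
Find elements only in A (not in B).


A = {2, 3, 5, 7, 9, 15}
B = {1, 2, 7, 14, 15}
Region: only in A (not in B)
Elements: {3, 5, 9}

Elements only in A (not in B): {3, 5, 9}


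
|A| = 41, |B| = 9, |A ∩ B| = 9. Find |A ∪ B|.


|A ∪ B| = |A| + |B| - |A ∩ B|
= 41 + 9 - 9
= 41

|A ∪ B| = 41


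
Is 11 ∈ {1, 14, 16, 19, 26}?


A = {1, 14, 16, 19, 26}
Checking if 11 is in A
11 is not in A → False

11 ∉ A


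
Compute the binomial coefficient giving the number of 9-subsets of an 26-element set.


C(n,k) = n! / (k!(n-k)!)
C(26,9) = 26! / (9!17!)
= 3124550

C(26,9) = 3124550


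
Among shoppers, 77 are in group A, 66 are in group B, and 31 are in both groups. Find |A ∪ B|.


|A ∪ B| = |A| + |B| - |A ∩ B|
= 77 + 66 - 31
= 112

|A ∪ B| = 112


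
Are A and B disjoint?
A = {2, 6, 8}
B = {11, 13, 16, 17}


Disjoint means A ∩ B = ∅.
A ∩ B = ∅
A ∩ B = ∅, so A and B are disjoint.

Yes, A and B are disjoint


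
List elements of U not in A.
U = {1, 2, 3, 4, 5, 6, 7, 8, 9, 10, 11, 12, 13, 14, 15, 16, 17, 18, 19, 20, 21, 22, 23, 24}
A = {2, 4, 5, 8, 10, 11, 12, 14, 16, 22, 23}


Aᶜ = U \ A = elements in U but not in A
U = {1, 2, 3, 4, 5, 6, 7, 8, 9, 10, 11, 12, 13, 14, 15, 16, 17, 18, 19, 20, 21, 22, 23, 24}
A = {2, 4, 5, 8, 10, 11, 12, 14, 16, 22, 23}
Aᶜ = {1, 3, 6, 7, 9, 13, 15, 17, 18, 19, 20, 21, 24}

Aᶜ = {1, 3, 6, 7, 9, 13, 15, 17, 18, 19, 20, 21, 24}


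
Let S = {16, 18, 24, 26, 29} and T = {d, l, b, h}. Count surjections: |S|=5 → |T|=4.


n = |S| = 5, k = |T| = 4. Surjections via inclusion-exclusion:
S(n,k) = Σ(-1)^i × C(k,i) × (k-i)^n, i=0 to k
i=0: (-1)^0×C(4,0)×4^5 = 1024
i=1: (-1)^1×C(4,1)×3^5 = -972
i=2: (-1)^2×C(4,2)×2^5 = 192
i=3: (-1)^3×C(4,3)×1^5 = -4
i=4: (-1)^4×C(4,4)×0^5 = 0
Total = 240

Number of surjections = 240


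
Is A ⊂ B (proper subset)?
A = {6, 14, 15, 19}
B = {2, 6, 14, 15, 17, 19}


A ⊂ B requires: A ⊆ B AND A ≠ B.
A ⊆ B? Yes
A = B? No
A ⊂ B: Yes (A is a proper subset of B)

Yes, A ⊂ B


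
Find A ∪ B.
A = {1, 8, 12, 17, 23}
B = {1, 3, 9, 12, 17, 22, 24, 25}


A ∪ B = all elements in A or B (or both)
A = {1, 8, 12, 17, 23}
B = {1, 3, 9, 12, 17, 22, 24, 25}
A ∪ B = {1, 3, 8, 9, 12, 17, 22, 23, 24, 25}

A ∪ B = {1, 3, 8, 9, 12, 17, 22, 23, 24, 25}


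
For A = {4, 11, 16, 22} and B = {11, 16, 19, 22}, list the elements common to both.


A ∩ B = elements in both A and B
A = {4, 11, 16, 22}
B = {11, 16, 19, 22}
A ∩ B = {11, 16, 22}

A ∩ B = {11, 16, 22}


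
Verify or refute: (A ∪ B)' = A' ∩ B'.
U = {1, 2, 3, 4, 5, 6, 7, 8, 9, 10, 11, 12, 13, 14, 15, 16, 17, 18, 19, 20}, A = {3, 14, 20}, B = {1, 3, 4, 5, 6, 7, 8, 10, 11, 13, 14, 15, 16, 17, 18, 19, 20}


LHS: A ∪ B = {1, 3, 4, 5, 6, 7, 8, 10, 11, 13, 14, 15, 16, 17, 18, 19, 20}
(A ∪ B)' = U \ (A ∪ B) = {2, 9, 12}
A' = {1, 2, 4, 5, 6, 7, 8, 9, 10, 11, 12, 13, 15, 16, 17, 18, 19}, B' = {2, 9, 12}
Claimed RHS: A' ∩ B' = {2, 9, 12}
Identity is VALID: LHS = RHS = {2, 9, 12} ✓

Identity is valid. (A ∪ B)' = A' ∩ B' = {2, 9, 12}


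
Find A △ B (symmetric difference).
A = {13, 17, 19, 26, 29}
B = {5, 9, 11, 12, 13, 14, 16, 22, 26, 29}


A △ B = (A \ B) ∪ (B \ A) = elements in exactly one of A or B
A \ B = {17, 19}
B \ A = {5, 9, 11, 12, 14, 16, 22}
A △ B = {5, 9, 11, 12, 14, 16, 17, 19, 22}

A △ B = {5, 9, 11, 12, 14, 16, 17, 19, 22}


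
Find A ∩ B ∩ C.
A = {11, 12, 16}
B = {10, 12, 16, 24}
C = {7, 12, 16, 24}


A ∩ B = {12, 16}
(A ∩ B) ∩ C = {12, 16}

A ∩ B ∩ C = {12, 16}


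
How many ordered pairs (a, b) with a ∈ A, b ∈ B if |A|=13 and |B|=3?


|A × B| = |A| × |B|
= 13 × 3
= 39

|A × B| = 39


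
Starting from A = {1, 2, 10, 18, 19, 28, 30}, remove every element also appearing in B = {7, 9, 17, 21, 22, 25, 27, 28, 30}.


A \ B = elements in A but not in B
A = {1, 2, 10, 18, 19, 28, 30}
B = {7, 9, 17, 21, 22, 25, 27, 28, 30}
Remove from A any elements in B
A \ B = {1, 2, 10, 18, 19}

A \ B = {1, 2, 10, 18, 19}


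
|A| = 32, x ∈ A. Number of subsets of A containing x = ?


Subsets of A containing x correspond to subsets of A \ {x}, which has 31 elements.
Count = 2^(n-1) = 2^31
= 2147483648

Number of subsets containing x = 2147483648


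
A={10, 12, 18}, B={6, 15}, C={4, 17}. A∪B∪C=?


A ∪ B = {6, 10, 12, 15, 18}
(A ∪ B) ∪ C = {4, 6, 10, 12, 15, 17, 18}

A ∪ B ∪ C = {4, 6, 10, 12, 15, 17, 18}


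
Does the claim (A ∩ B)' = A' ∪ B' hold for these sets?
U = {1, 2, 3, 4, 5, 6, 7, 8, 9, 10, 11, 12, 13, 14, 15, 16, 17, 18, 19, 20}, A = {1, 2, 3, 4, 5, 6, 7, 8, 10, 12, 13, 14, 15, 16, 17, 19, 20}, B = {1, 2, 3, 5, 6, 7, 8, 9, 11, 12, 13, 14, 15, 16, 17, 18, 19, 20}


LHS: A ∩ B = {1, 2, 3, 5, 6, 7, 8, 12, 13, 14, 15, 16, 17, 19, 20}
(A ∩ B)' = U \ (A ∩ B) = {4, 9, 10, 11, 18}
A' = {9, 11, 18}, B' = {4, 10}
Claimed RHS: A' ∪ B' = {4, 9, 10, 11, 18}
Identity is VALID: LHS = RHS = {4, 9, 10, 11, 18} ✓

Identity is valid. (A ∩ B)' = A' ∪ B' = {4, 9, 10, 11, 18}


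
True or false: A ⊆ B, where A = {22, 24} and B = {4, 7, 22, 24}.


A ⊆ B means every element of A is in B.
All elements of A are in B.
So A ⊆ B.

Yes, A ⊆ B


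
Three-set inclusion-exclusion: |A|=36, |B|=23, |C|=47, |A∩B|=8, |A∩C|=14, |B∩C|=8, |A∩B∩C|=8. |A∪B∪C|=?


|A∪B∪C| = |A|+|B|+|C| - |A∩B|-|A∩C|-|B∩C| + |A∩B∩C|
= 36+23+47 - 8-14-8 + 8
= 106 - 30 + 8
= 84

|A ∪ B ∪ C| = 84


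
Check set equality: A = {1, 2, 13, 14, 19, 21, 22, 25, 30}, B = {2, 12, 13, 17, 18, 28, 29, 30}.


Two sets are equal iff they have exactly the same elements.
A = {1, 2, 13, 14, 19, 21, 22, 25, 30}
B = {2, 12, 13, 17, 18, 28, 29, 30}
Differences: {1, 12, 14, 17, 18, 19, 21, 22, 25, 28, 29}
A ≠ B

No, A ≠ B


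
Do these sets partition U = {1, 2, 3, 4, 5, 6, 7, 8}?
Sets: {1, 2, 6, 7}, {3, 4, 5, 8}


A partition requires: (1) non-empty parts, (2) pairwise disjoint, (3) union = U
Parts: {1, 2, 6, 7}, {3, 4, 5, 8}
Union of parts: {1, 2, 3, 4, 5, 6, 7, 8}
U = {1, 2, 3, 4, 5, 6, 7, 8}
All non-empty? True
Pairwise disjoint? True
Covers U? True

Yes, valid partition


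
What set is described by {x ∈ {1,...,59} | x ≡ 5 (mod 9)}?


Checking each candidate:
Condition: x in {1,...,59} with x ≡ 5 (mod 9)
Result = {5, 14, 23, 32, 41, 50, 59}

{5, 14, 23, 32, 41, 50, 59}


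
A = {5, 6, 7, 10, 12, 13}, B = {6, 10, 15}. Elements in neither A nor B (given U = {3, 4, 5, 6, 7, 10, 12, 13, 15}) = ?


A = {5, 6, 7, 10, 12, 13}
B = {6, 10, 15}
Region: in neither A nor B (given U = {3, 4, 5, 6, 7, 10, 12, 13, 15})
Elements: {3, 4}

Elements in neither A nor B (given U = {3, 4, 5, 6, 7, 10, 12, 13, 15}): {3, 4}


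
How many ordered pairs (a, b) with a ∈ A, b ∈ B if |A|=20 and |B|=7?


|A × B| = |A| × |B|
= 20 × 7
= 140

|A × B| = 140


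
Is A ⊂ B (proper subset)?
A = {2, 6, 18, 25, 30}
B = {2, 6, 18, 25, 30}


A ⊂ B requires: A ⊆ B AND A ≠ B.
A ⊆ B? Yes
A = B? Yes
A = B, so A is not a PROPER subset.

No, A is not a proper subset of B


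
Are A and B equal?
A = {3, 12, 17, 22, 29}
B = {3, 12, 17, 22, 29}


Two sets are equal iff they have exactly the same elements.
A = {3, 12, 17, 22, 29}
B = {3, 12, 17, 22, 29}
Same elements → A = B

Yes, A = B


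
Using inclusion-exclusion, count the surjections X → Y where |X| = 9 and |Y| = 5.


n = |X| = 9, k = |Y| = 5. Surjections via inclusion-exclusion:
S(n,k) = Σ(-1)^i × C(k,i) × (k-i)^n, i=0 to k
i=0: (-1)^0×C(5,0)×5^9 = 1953125
i=1: (-1)^1×C(5,1)×4^9 = -1310720
i=2: (-1)^2×C(5,2)×3^9 = 196830
i=3: (-1)^3×C(5,3)×2^9 = -5120
i=4: (-1)^4×C(5,4)×1^9 = 5
i=5: (-1)^5×C(5,5)×0^9 = 0
Total = 834120

Number of surjections = 834120


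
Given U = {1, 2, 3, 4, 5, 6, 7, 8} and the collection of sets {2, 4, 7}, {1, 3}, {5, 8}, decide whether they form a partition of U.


A partition requires: (1) non-empty parts, (2) pairwise disjoint, (3) union = U
Parts: {2, 4, 7}, {1, 3}, {5, 8}
Union of parts: {1, 2, 3, 4, 5, 7, 8}
U = {1, 2, 3, 4, 5, 6, 7, 8}
All non-empty? True
Pairwise disjoint? True
Covers U? False

No, not a valid partition


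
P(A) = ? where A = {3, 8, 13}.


|A| = 3, so |P(A)| = 2^3 = 8
Enumerate subsets by cardinality (0 to 3):
∅, {3}, {8}, {13}, {3, 8}, {3, 13}, {8, 13}, {3, 8, 13}

P(A) has 8 subsets: ∅, {3}, {8}, {13}, {3, 8}, {3, 13}, {8, 13}, {3, 8, 13}


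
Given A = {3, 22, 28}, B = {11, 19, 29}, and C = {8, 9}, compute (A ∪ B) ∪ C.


A ∪ B = {3, 11, 19, 22, 28, 29}
(A ∪ B) ∪ C = {3, 8, 9, 11, 19, 22, 28, 29}

A ∪ B ∪ C = {3, 8, 9, 11, 19, 22, 28, 29}


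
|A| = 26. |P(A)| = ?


Number of subsets = 2^n
= 2^26
= 67108864

|P(A)| = 67108864


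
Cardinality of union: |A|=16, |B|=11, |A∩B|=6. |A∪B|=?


|A ∪ B| = |A| + |B| - |A ∩ B|
= 16 + 11 - 6
= 21

|A ∪ B| = 21


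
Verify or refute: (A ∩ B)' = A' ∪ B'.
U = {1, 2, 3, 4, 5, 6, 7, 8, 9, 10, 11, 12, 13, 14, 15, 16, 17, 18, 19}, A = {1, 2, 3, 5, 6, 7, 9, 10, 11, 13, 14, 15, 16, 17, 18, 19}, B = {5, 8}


LHS: A ∩ B = {5}
(A ∩ B)' = U \ (A ∩ B) = {1, 2, 3, 4, 6, 7, 8, 9, 10, 11, 12, 13, 14, 15, 16, 17, 18, 19}
A' = {4, 8, 12}, B' = {1, 2, 3, 4, 6, 7, 9, 10, 11, 12, 13, 14, 15, 16, 17, 18, 19}
Claimed RHS: A' ∪ B' = {1, 2, 3, 4, 6, 7, 8, 9, 10, 11, 12, 13, 14, 15, 16, 17, 18, 19}
Identity is VALID: LHS = RHS = {1, 2, 3, 4, 6, 7, 8, 9, 10, 11, 12, 13, 14, 15, 16, 17, 18, 19} ✓

Identity is valid. (A ∩ B)' = A' ∪ B' = {1, 2, 3, 4, 6, 7, 8, 9, 10, 11, 12, 13, 14, 15, 16, 17, 18, 19}


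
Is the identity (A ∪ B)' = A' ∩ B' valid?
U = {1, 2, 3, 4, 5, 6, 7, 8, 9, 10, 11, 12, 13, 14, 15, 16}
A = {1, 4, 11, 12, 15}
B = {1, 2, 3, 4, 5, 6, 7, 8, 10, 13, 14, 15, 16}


LHS: A ∪ B = {1, 2, 3, 4, 5, 6, 7, 8, 10, 11, 12, 13, 14, 15, 16}
(A ∪ B)' = U \ (A ∪ B) = {9}
A' = {2, 3, 5, 6, 7, 8, 9, 10, 13, 14, 16}, B' = {9, 11, 12}
Claimed RHS: A' ∩ B' = {9}
Identity is VALID: LHS = RHS = {9} ✓

Identity is valid. (A ∪ B)' = A' ∩ B' = {9}


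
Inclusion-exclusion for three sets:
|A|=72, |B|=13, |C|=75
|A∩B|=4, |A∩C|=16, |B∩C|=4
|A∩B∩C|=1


|A∪B∪C| = |A|+|B|+|C| - |A∩B|-|A∩C|-|B∩C| + |A∩B∩C|
= 72+13+75 - 4-16-4 + 1
= 160 - 24 + 1
= 137

|A ∪ B ∪ C| = 137


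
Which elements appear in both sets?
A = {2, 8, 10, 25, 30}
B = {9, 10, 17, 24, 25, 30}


A ∩ B = elements in both A and B
A = {2, 8, 10, 25, 30}
B = {9, 10, 17, 24, 25, 30}
A ∩ B = {10, 25, 30}

A ∩ B = {10, 25, 30}


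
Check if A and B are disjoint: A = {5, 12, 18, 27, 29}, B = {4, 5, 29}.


Disjoint means A ∩ B = ∅.
A ∩ B = {5, 29}
A ∩ B ≠ ∅, so A and B are NOT disjoint.

No, A and B are not disjoint (A ∩ B = {5, 29})


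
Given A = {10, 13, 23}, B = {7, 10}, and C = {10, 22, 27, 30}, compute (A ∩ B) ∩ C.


A ∩ B = {10}
(A ∩ B) ∩ C = {10}

A ∩ B ∩ C = {10}


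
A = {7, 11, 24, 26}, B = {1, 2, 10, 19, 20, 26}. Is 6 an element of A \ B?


A = {7, 11, 24, 26}, B = {1, 2, 10, 19, 20, 26}
A \ B = elements in A but not in B
A \ B = {7, 11, 24}
Checking if 6 ∈ A \ B
6 is not in A \ B → False

6 ∉ A \ B


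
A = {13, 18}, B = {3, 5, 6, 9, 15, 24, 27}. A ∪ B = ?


A ∪ B = all elements in A or B (or both)
A = {13, 18}
B = {3, 5, 6, 9, 15, 24, 27}
A ∪ B = {3, 5, 6, 9, 13, 15, 18, 24, 27}

A ∪ B = {3, 5, 6, 9, 13, 15, 18, 24, 27}


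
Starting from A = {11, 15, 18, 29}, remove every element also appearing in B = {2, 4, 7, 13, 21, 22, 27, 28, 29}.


A \ B = elements in A but not in B
A = {11, 15, 18, 29}
B = {2, 4, 7, 13, 21, 22, 27, 28, 29}
Remove from A any elements in B
A \ B = {11, 15, 18}

A \ B = {11, 15, 18}


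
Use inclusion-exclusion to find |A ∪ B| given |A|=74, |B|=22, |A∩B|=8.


|A ∪ B| = |A| + |B| - |A ∩ B|
= 74 + 22 - 8
= 88

|A ∪ B| = 88


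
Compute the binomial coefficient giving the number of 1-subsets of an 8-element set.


C(n,k) = n! / (k!(n-k)!)
C(8,1) = 8! / (1!7!)
= 8

C(8,1) = 8


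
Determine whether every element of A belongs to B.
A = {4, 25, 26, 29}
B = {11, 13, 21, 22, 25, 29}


A ⊆ B means every element of A is in B.
Elements in A not in B: {4, 26}
So A ⊄ B.

No, A ⊄ B


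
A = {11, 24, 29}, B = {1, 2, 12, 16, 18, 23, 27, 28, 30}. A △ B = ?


A △ B = (A \ B) ∪ (B \ A) = elements in exactly one of A or B
A \ B = {11, 24, 29}
B \ A = {1, 2, 12, 16, 18, 23, 27, 28, 30}
A △ B = {1, 2, 11, 12, 16, 18, 23, 24, 27, 28, 29, 30}

A △ B = {1, 2, 11, 12, 16, 18, 23, 24, 27, 28, 29, 30}


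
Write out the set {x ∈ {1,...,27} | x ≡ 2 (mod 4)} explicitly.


Checking each candidate:
Condition: x in {1,...,27} with x ≡ 2 (mod 4)
Result = {2, 6, 10, 14, 18, 22, 26}

{2, 6, 10, 14, 18, 22, 26}


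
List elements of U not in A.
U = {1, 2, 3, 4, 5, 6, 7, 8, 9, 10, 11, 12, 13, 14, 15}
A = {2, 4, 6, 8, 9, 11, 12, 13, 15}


Aᶜ = U \ A = elements in U but not in A
U = {1, 2, 3, 4, 5, 6, 7, 8, 9, 10, 11, 12, 13, 14, 15}
A = {2, 4, 6, 8, 9, 11, 12, 13, 15}
Aᶜ = {1, 3, 5, 7, 10, 14}

Aᶜ = {1, 3, 5, 7, 10, 14}


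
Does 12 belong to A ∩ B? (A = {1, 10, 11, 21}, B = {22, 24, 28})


A = {1, 10, 11, 21}, B = {22, 24, 28}
A ∩ B = elements in both A and B
A ∩ B = ∅
Checking if 12 ∈ A ∩ B
12 is not in A ∩ B → False

12 ∉ A ∩ B


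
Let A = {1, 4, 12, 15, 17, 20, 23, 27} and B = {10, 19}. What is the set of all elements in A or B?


A ∪ B = all elements in A or B (or both)
A = {1, 4, 12, 15, 17, 20, 23, 27}
B = {10, 19}
A ∪ B = {1, 4, 10, 12, 15, 17, 19, 20, 23, 27}

A ∪ B = {1, 4, 10, 12, 15, 17, 19, 20, 23, 27}


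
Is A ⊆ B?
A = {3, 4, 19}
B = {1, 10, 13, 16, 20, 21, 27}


A ⊆ B means every element of A is in B.
Elements in A not in B: {3, 4, 19}
So A ⊄ B.

No, A ⊄ B


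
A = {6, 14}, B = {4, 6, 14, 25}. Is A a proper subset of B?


A ⊂ B requires: A ⊆ B AND A ≠ B.
A ⊆ B? Yes
A = B? No
A ⊂ B: Yes (A is a proper subset of B)

Yes, A ⊂ B


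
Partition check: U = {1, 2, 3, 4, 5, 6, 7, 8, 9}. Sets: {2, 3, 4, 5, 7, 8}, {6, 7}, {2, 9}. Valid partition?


A partition requires: (1) non-empty parts, (2) pairwise disjoint, (3) union = U
Parts: {2, 3, 4, 5, 7, 8}, {6, 7}, {2, 9}
Union of parts: {2, 3, 4, 5, 6, 7, 8, 9}
U = {1, 2, 3, 4, 5, 6, 7, 8, 9}
All non-empty? True
Pairwise disjoint? False
Covers U? False

No, not a valid partition


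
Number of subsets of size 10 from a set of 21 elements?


C(n,k) = n! / (k!(n-k)!)
C(21,10) = 21! / (10!11!)
= 352716

C(21,10) = 352716


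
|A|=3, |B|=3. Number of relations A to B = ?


A relation from A to B is any subset of A × B.
|A × B| = 3 × 3 = 9
# relations = 2^|A × B| = 2^9 = 512

Number of relations = 512


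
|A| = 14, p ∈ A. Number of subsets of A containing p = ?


Subsets of A containing p correspond to subsets of A \ {p}, which has 13 elements.
Count = 2^(n-1) = 2^13
= 8192

Number of subsets containing p = 8192


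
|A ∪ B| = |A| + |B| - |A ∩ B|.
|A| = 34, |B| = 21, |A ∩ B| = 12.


|A ∪ B| = |A| + |B| - |A ∩ B|
= 34 + 21 - 12
= 43

|A ∪ B| = 43


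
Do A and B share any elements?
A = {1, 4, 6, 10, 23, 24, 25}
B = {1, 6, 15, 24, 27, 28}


Disjoint means A ∩ B = ∅.
A ∩ B = {1, 6, 24}
A ∩ B ≠ ∅, so A and B are NOT disjoint.

Yes — A and B share the element(s) of A ∩ B = {1, 6, 24}, so they are not disjoint


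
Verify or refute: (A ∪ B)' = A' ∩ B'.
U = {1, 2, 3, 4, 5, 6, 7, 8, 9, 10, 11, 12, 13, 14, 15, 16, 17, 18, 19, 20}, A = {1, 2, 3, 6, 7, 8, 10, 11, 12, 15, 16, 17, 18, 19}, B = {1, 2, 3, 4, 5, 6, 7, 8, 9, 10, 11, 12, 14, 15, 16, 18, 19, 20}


LHS: A ∪ B = {1, 2, 3, 4, 5, 6, 7, 8, 9, 10, 11, 12, 14, 15, 16, 17, 18, 19, 20}
(A ∪ B)' = U \ (A ∪ B) = {13}
A' = {4, 5, 9, 13, 14, 20}, B' = {13, 17}
Claimed RHS: A' ∩ B' = {13}
Identity is VALID: LHS = RHS = {13} ✓

Identity is valid. (A ∪ B)' = A' ∩ B' = {13}


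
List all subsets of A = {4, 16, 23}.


|A| = 3, so |P(A)| = 2^3 = 8
Enumerate subsets by cardinality (0 to 3):
∅, {4}, {16}, {23}, {4, 16}, {4, 23}, {16, 23}, {4, 16, 23}

P(A) has 8 subsets: ∅, {4}, {16}, {23}, {4, 16}, {4, 23}, {16, 23}, {4, 16, 23}


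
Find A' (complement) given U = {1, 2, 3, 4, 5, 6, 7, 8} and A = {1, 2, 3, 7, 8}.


Aᶜ = U \ A = elements in U but not in A
U = {1, 2, 3, 4, 5, 6, 7, 8}
A = {1, 2, 3, 7, 8}
Aᶜ = {4, 5, 6}

Aᶜ = {4, 5, 6}


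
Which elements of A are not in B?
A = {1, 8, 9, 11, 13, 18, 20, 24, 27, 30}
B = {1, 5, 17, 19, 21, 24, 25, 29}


A \ B = elements in A but not in B
A = {1, 8, 9, 11, 13, 18, 20, 24, 27, 30}
B = {1, 5, 17, 19, 21, 24, 25, 29}
Remove from A any elements in B
A \ B = {8, 9, 11, 13, 18, 20, 27, 30}

A \ B = {8, 9, 11, 13, 18, 20, 27, 30}


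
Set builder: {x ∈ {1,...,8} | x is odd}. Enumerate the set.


Checking each candidate:
Condition: odd numbers in {1,...,8}
Result = {1, 3, 5, 7}

{1, 3, 5, 7}


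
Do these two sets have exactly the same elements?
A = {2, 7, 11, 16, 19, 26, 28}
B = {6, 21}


Two sets are equal iff they have exactly the same elements.
A = {2, 7, 11, 16, 19, 26, 28}
B = {6, 21}
Differences: {2, 6, 7, 11, 16, 19, 21, 26, 28}
A ≠ B

No, A ≠ B


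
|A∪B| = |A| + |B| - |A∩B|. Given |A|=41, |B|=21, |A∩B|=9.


|A ∪ B| = |A| + |B| - |A ∩ B|
= 41 + 21 - 9
= 53

|A ∪ B| = 53


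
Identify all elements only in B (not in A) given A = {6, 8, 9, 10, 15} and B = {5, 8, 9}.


A = {6, 8, 9, 10, 15}
B = {5, 8, 9}
Region: only in B (not in A)
Elements: {5}

Elements only in B (not in A): {5}


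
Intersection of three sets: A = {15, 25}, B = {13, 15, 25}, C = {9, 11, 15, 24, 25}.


A ∩ B = {15, 25}
(A ∩ B) ∩ C = {15, 25}

A ∩ B ∩ C = {15, 25}


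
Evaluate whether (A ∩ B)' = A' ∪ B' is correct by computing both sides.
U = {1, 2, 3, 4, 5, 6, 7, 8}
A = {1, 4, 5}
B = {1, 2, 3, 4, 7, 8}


LHS: A ∩ B = {1, 4}
(A ∩ B)' = U \ (A ∩ B) = {2, 3, 5, 6, 7, 8}
A' = {2, 3, 6, 7, 8}, B' = {5, 6}
Claimed RHS: A' ∪ B' = {2, 3, 5, 6, 7, 8}
Identity is VALID: LHS = RHS = {2, 3, 5, 6, 7, 8} ✓

Identity is valid. (A ∩ B)' = A' ∪ B' = {2, 3, 5, 6, 7, 8}


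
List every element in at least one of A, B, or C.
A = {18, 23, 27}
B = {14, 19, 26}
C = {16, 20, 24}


A ∪ B = {14, 18, 19, 23, 26, 27}
(A ∪ B) ∪ C = {14, 16, 18, 19, 20, 23, 24, 26, 27}

A ∪ B ∪ C = {14, 16, 18, 19, 20, 23, 24, 26, 27}


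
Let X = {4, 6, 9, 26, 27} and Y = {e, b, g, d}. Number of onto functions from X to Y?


n = |X| = 5, k = |Y| = 4. Surjections via inclusion-exclusion:
S(n,k) = Σ(-1)^i × C(k,i) × (k-i)^n, i=0 to k
i=0: (-1)^0×C(4,0)×4^5 = 1024
i=1: (-1)^1×C(4,1)×3^5 = -972
i=2: (-1)^2×C(4,2)×2^5 = 192
i=3: (-1)^3×C(4,3)×1^5 = -4
i=4: (-1)^4×C(4,4)×0^5 = 0
Total = 240

Number of surjections = 240


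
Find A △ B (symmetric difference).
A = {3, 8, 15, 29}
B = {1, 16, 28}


A △ B = (A \ B) ∪ (B \ A) = elements in exactly one of A or B
A \ B = {3, 8, 15, 29}
B \ A = {1, 16, 28}
A △ B = {1, 3, 8, 15, 16, 28, 29}

A △ B = {1, 3, 8, 15, 16, 28, 29}


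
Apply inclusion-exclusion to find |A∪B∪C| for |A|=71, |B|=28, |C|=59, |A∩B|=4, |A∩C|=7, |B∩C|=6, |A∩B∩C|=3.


|A∪B∪C| = |A|+|B|+|C| - |A∩B|-|A∩C|-|B∩C| + |A∩B∩C|
= 71+28+59 - 4-7-6 + 3
= 158 - 17 + 3
= 144

|A ∪ B ∪ C| = 144


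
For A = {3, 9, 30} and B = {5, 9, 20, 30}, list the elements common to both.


A ∩ B = elements in both A and B
A = {3, 9, 30}
B = {5, 9, 20, 30}
A ∩ B = {9, 30}

A ∩ B = {9, 30}


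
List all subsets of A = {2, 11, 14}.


|A| = 3, so |P(A)| = 2^3 = 8
Enumerate subsets by cardinality (0 to 3):
∅, {2}, {11}, {14}, {2, 11}, {2, 14}, {11, 14}, {2, 11, 14}

P(A) has 8 subsets: ∅, {2}, {11}, {14}, {2, 11}, {2, 14}, {11, 14}, {2, 11, 14}


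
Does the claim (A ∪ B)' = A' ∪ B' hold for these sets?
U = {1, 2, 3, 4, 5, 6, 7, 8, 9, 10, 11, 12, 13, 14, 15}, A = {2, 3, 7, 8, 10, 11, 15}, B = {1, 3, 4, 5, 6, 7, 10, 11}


LHS: A ∪ B = {1, 2, 3, 4, 5, 6, 7, 8, 10, 11, 15}
(A ∪ B)' = U \ (A ∪ B) = {9, 12, 13, 14}
A' = {1, 4, 5, 6, 9, 12, 13, 14}, B' = {2, 8, 9, 12, 13, 14, 15}
Claimed RHS: A' ∪ B' = {1, 2, 4, 5, 6, 8, 9, 12, 13, 14, 15}
Identity is INVALID: LHS = {9, 12, 13, 14} but the RHS claimed here equals {1, 2, 4, 5, 6, 8, 9, 12, 13, 14, 15}. The correct form is (A ∪ B)' = A' ∩ B'.

Identity is invalid: (A ∪ B)' = {9, 12, 13, 14} but A' ∪ B' = {1, 2, 4, 5, 6, 8, 9, 12, 13, 14, 15}. The correct De Morgan law is (A ∪ B)' = A' ∩ B'.


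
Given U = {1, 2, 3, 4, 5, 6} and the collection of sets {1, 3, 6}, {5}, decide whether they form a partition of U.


A partition requires: (1) non-empty parts, (2) pairwise disjoint, (3) union = U
Parts: {1, 3, 6}, {5}
Union of parts: {1, 3, 5, 6}
U = {1, 2, 3, 4, 5, 6}
All non-empty? True
Pairwise disjoint? True
Covers U? False

No, not a valid partition


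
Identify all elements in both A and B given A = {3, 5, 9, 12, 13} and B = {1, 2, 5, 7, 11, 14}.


A = {3, 5, 9, 12, 13}
B = {1, 2, 5, 7, 11, 14}
Region: in both A and B
Elements: {5}

Elements in both A and B: {5}


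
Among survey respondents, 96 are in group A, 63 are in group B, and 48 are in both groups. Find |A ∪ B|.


|A ∪ B| = |A| + |B| - |A ∩ B|
= 96 + 63 - 48
= 111

|A ∪ B| = 111


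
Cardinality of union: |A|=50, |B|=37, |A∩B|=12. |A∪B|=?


|A ∪ B| = |A| + |B| - |A ∩ B|
= 50 + 37 - 12
= 75

|A ∪ B| = 75


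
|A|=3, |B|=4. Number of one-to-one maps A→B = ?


An injection sends each of |A| = 3 inputs to a distinct output in B.
# injections = |B|·(|B|-1)·…·(|B|-|A|+1) = 4! / (4 - 3)!
= 4 × 3 × 2
= 24

Number of injections = 24


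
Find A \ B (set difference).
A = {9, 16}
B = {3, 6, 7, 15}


A \ B = elements in A but not in B
A = {9, 16}
B = {3, 6, 7, 15}
Remove from A any elements in B
A \ B = {9, 16}

A \ B = {9, 16}


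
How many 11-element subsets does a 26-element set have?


C(n,k) = n! / (k!(n-k)!)
C(26,11) = 26! / (11!15!)
= 7726160

C(26,11) = 7726160


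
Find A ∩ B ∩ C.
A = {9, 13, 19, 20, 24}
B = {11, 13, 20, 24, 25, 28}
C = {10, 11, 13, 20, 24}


A ∩ B = {13, 20, 24}
(A ∩ B) ∩ C = {13, 20, 24}

A ∩ B ∩ C = {13, 20, 24}


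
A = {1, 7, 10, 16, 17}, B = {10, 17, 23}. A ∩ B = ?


A ∩ B = elements in both A and B
A = {1, 7, 10, 16, 17}
B = {10, 17, 23}
A ∩ B = {10, 17}

A ∩ B = {10, 17}


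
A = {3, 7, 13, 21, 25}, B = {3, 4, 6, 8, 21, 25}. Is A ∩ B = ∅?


Disjoint means A ∩ B = ∅.
A ∩ B = {3, 21, 25}
A ∩ B ≠ ∅, so A and B are NOT disjoint.

No, A and B are not disjoint (A ∩ B = {3, 21, 25})


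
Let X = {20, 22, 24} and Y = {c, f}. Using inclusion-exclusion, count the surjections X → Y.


n = |X| = 3, k = |Y| = 2. Surjections via inclusion-exclusion:
S(n,k) = Σ(-1)^i × C(k,i) × (k-i)^n, i=0 to k
i=0: (-1)^0×C(2,0)×2^3 = 8
i=1: (-1)^1×C(2,1)×1^3 = -2
i=2: (-1)^2×C(2,2)×0^3 = 0
Total = 6

Number of surjections = 6


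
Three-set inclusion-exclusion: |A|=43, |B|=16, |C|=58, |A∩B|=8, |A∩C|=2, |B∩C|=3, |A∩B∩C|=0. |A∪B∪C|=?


|A∪B∪C| = |A|+|B|+|C| - |A∩B|-|A∩C|-|B∩C| + |A∩B∩C|
= 43+16+58 - 8-2-3 + 0
= 117 - 13 + 0
= 104

|A ∪ B ∪ C| = 104


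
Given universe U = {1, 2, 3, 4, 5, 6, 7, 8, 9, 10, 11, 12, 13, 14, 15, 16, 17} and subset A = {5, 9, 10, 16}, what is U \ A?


Aᶜ = U \ A = elements in U but not in A
U = {1, 2, 3, 4, 5, 6, 7, 8, 9, 10, 11, 12, 13, 14, 15, 16, 17}
A = {5, 9, 10, 16}
Aᶜ = {1, 2, 3, 4, 6, 7, 8, 11, 12, 13, 14, 15, 17}

Aᶜ = {1, 2, 3, 4, 6, 7, 8, 11, 12, 13, 14, 15, 17}


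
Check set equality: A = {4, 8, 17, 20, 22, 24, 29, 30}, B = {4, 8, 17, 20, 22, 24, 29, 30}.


Two sets are equal iff they have exactly the same elements.
A = {4, 8, 17, 20, 22, 24, 29, 30}
B = {4, 8, 17, 20, 22, 24, 29, 30}
Same elements → A = B

Yes, A = B


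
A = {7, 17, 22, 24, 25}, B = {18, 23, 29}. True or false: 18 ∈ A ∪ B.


A = {7, 17, 22, 24, 25}, B = {18, 23, 29}
A ∪ B = all elements in A or B
A ∪ B = {7, 17, 18, 22, 23, 24, 25, 29}
Checking if 18 ∈ A ∪ B
18 is in A ∪ B → True

18 ∈ A ∪ B


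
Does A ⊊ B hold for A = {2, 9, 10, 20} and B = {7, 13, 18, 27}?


A ⊂ B requires: A ⊆ B AND A ≠ B.
A ⊆ B? No
A ⊄ B, so A is not a proper subset.

No, A is not a proper subset of B


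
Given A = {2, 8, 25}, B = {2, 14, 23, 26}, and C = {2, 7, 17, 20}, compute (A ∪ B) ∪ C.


A ∪ B = {2, 8, 14, 23, 25, 26}
(A ∪ B) ∪ C = {2, 7, 8, 14, 17, 20, 23, 25, 26}

A ∪ B ∪ C = {2, 7, 8, 14, 17, 20, 23, 25, 26}


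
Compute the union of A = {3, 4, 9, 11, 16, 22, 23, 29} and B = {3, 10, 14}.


A ∪ B = all elements in A or B (or both)
A = {3, 4, 9, 11, 16, 22, 23, 29}
B = {3, 10, 14}
A ∪ B = {3, 4, 9, 10, 11, 14, 16, 22, 23, 29}

A ∪ B = {3, 4, 9, 10, 11, 14, 16, 22, 23, 29}


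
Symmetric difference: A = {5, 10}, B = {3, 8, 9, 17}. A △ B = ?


A △ B = (A \ B) ∪ (B \ A) = elements in exactly one of A or B
A \ B = {5, 10}
B \ A = {3, 8, 9, 17}
A △ B = {3, 5, 8, 9, 10, 17}

A △ B = {3, 5, 8, 9, 10, 17}


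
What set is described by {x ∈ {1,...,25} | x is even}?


Checking each candidate:
Condition: even numbers in {1,...,25}
Result = {2, 4, 6, 8, 10, 12, 14, 16, 18, 20, 22, 24}

{2, 4, 6, 8, 10, 12, 14, 16, 18, 20, 22, 24}
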